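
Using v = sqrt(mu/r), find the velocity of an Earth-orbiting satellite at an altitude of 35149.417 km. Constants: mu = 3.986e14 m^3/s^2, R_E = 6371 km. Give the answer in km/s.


r = R_E + alt = 6371.0 + 35149.417 = 41520.4170 km = 4.1520417e+07 m
v = sqrt(mu/r) = sqrt(3.986e14 / 4.1520417e+07) = 3098.4022 m/s = 3.0984 km/s

3.0984 km/s


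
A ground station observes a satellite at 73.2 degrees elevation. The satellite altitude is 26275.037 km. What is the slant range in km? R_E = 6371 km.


h = 26275.037 km, el = 73.2 deg
d = -R_E*sin(el) + sqrt((R_E*sin(el))^2 + 2*R_E*h + h^2)
d = -6371.0000*sin(1.2776) + sqrt((6371.0000*0.9573195)^2 + 2*6371.0000*26275.037 + 26275.037^2)
d = 26494.9798 km

26494.9798 km


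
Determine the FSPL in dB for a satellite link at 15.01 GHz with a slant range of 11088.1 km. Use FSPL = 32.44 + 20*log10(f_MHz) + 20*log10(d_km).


f = 15.01 GHz = 15010.0000 MHz
d = 11088.1 km
FSPL = 32.44 + 20*log10(15010.0000) + 20*log10(11088.1)
FSPL = 32.44 + 83.5276 + 80.8971
FSPL = 196.8648 dB

196.8648 dB


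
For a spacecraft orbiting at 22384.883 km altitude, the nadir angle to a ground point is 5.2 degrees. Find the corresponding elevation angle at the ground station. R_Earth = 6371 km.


r = R_E + alt = 28755.8830 km
Law of sines in the satellite / Earth-center / ground-point triangle:
  sin(nadir)/R_E = sin(90 + el)/r  =>  cos(el) = (r/R_E)*sin(nadir)
cos(el) = (28755.8830 / 6371.0000) * sin(5.2 deg) = 0.4090755
el = arccos(0.4090755) = 65.8532 deg
(Earth-central angle = 90 - nadir - el = 18.9468 deg)

65.8532 degrees


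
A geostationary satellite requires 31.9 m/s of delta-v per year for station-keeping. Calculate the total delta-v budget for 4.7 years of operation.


dV = rate * years = 31.9 * 4.7
dV = 149.9300 m/s

149.9300 m/s


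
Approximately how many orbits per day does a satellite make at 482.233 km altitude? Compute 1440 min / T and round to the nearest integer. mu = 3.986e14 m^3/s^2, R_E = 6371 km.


r = 6.853233e+06 m
T = 2*pi*sqrt(r^3/mu) = 5646.1767 s = 94.1029 min
revs/day = 1440 / 94.1029 = 15.3024
Rounded: 15 revolutions per day

15 revolutions per day


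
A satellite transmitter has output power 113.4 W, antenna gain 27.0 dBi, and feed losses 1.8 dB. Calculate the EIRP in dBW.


Pt = 113.4 W = 20.5461 dBW
EIRP = Pt_dBW + Gt - losses = 20.5461 + 27.0 - 1.8 = 45.7461 dBW

45.7461 dBW


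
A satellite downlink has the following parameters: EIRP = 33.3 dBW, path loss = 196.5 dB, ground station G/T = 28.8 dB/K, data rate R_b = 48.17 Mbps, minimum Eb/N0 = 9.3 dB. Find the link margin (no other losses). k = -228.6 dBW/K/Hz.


C/N0 = EIRP - FSPL + G/T - k = 33.3 - 196.5 + 28.8 - (-228.6)
C/N0 = 94.2000 dB-Hz
R_b = 48.17 Mbps = 4.817e+07 bps -> 10*log10(R_b) = 76.8278 dB-Hz
Eb/N0 = C/N0 - 10*log10(R_b) = 94.2000 - 76.8278 = 17.3722 dB
Margin = Eb/N0 - Eb/N0_req = 17.3722 - 9.3 = 8.0722 dB (link closes)

8.0722 dB


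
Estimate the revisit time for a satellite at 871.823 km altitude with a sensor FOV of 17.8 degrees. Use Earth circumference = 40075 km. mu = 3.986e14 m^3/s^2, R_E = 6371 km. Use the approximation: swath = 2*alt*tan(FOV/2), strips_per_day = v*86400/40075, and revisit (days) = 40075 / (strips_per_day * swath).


swath = 2*871.823*tan(0.1553343) = 273.0477 km
v = sqrt(mu/r) = 7418.4763 m/s = 7.4185 km/s
strips/day = v*86400/40075 = 7.4185*86400/40075 = 15.9939
coverage/day = strips * swath = 15.9939 * 273.0477 = 4367.1027 km
revisit = 40075 / 4367.1027 = 9.1766 days

9.1766 days


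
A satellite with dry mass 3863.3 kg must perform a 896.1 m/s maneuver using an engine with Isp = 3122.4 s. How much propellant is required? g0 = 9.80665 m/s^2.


ve = Isp * g0 = 3122.4 * 9.80665 = 30620.283960 m/s
mass ratio = exp(dv/ve) = exp(896.1/30620.283960) = 1.02969734
m_prop = m_dry * (mr - 1) = 3863.3 * (1.02969734 - 1)
m_prop = 114.7297 kg

114.7297 kg


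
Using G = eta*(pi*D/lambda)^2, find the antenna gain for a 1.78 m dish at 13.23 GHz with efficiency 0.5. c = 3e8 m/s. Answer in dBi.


lambda = c/f = 3e8 / 1.323e+10 = 0.02267574 m
G = eta*(pi*D/lambda)^2 = 0.5*(pi*1.78/0.02267574)^2
G = 30407.9354 (linear)
G = 10*log10(30407.9354) = 44.8299 dBi

44.8299 dBi


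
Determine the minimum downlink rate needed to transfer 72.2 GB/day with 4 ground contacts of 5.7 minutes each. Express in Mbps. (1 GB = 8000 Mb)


total contact time = 4 * 5.7 * 60 = 1368.0000 s
data = 72.2 GB = 577600.0000 Mb
rate = 577600.0000 / 1368.0000 = 422.2222 Mbps

422.2222 Mbps


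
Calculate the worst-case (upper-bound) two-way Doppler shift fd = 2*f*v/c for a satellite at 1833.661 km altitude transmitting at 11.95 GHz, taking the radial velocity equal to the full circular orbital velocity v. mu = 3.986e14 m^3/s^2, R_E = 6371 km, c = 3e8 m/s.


r = 8.204661e+06 m
v = sqrt(mu/r) = 6970.0890 m/s (worst-case radial velocity)
f = 11.95 GHz = 1.195e+10 Hz
fd = 2*f*v/c = 2*1.195e+10*6970.0890/3.0e+08
fd = 555283.7606 Hz

555283.7606 Hz


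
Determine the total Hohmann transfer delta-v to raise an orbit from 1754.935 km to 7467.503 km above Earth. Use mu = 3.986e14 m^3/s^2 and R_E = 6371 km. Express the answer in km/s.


r1 = 8125.9350 km = 8.125935e+06 m
r2 = 13838.5030 km = 1.3838503e+07 m
dv1 = sqrt(mu/r1)*(sqrt(2*r2/(r1+r2)) - 1) = 858.2002 m/s
dv2 = sqrt(mu/r2)*(1 - sqrt(2*r1/(r1+r2))) = 750.3767 m/s
total dv = |dv1| + |dv2| = 858.2002 + 750.3767 = 1608.5769 m/s = 1.6086 km/s

1.6086 km/s


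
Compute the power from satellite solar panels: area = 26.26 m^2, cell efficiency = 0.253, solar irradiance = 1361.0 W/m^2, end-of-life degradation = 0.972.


P = area * eta * S * degradation
P = 26.26 * 0.253 * 1361.0 * 0.972
P = 8789.0034 W

8789.0034 W


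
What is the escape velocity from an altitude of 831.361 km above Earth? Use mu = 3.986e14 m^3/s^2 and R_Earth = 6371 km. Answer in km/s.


r = 6371.0 + 831.361 = 7202.3610 km = 7.202361e+06 m
v_esc = sqrt(2*mu/r) = sqrt(2*3.986e14 / 7.202361e+06)
v_esc = 10520.7379 m/s = 10.5207 km/s

10.5207 km/s


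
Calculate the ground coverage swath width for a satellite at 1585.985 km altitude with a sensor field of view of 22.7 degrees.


FOV = 22.7 deg = 0.3961897 rad
swath = 2 * alt * tan(FOV/2) = 2 * 1585.985 * tan(0.1980949)
swath = 2 * 1585.985 * 0.2007274
swath = 636.7012 km

636.7012 km


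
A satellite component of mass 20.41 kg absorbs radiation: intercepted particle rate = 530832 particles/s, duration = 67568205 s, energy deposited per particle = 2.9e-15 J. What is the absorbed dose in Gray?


Total energy deposited = rate * time * E_per
  = 530832 * 67568205 * 2.9e-15 = 0.1040154 J
Dose = E_total / mass = 0.1040154 / 20.41
Dose = 0.005096294 Gy

0.0051 Gy


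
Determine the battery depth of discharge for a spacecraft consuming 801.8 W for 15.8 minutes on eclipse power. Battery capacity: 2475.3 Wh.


E_used = P * t / 60 = 801.8 * 15.8 / 60 = 211.1407 Wh
DOD = E_used / E_total * 100 = 211.1407 / 2475.3 * 100
DOD = 8.5299 %

8.5299 %


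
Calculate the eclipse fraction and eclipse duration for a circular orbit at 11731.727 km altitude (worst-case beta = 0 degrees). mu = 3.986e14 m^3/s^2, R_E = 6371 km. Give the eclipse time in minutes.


r = 18102.7270 km
T = 403.9950 min
Eclipse fraction = arcsin(R_E/r)/pi = arcsin(6371.0000/18102.7270)/pi
= arcsin(0.3519359)/pi = 0.1144765
Eclipse duration = 0.1144765 * 403.9950 = 46.2479 min

46.2479 minutes


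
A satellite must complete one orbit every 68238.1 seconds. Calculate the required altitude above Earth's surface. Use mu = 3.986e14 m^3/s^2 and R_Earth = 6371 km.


T = 68238.1 s
r = (mu*T^2/(4*pi^2))^(1/3) = (3.986e14 * 68238.1^2 / (4*pi^2))^(1/3)
r = 3.609196e+07 m = 36091.9602 km
alt = r - R_E = 36091.9602 - 6371 = 29720.9602 km

29720.9602 km


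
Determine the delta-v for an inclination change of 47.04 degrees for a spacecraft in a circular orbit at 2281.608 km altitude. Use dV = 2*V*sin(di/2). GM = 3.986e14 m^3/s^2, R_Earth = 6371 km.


r = 8652.6080 km = 8.652608e+06 m
V = sqrt(mu/r) = 6787.2701 m/s
di = 47.04 deg = 0.8210029 rad
dV = 2*V*sin(di/2) = 2*6787.2701*sin(0.4105014)
dV = 5417.1803 m/s = 5.4172 km/s

5.4172 km/s


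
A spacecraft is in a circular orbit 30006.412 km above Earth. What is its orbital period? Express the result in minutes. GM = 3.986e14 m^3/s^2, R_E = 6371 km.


r = 36377.4120 km = 3.6377412e+07 m
T = 2*pi*sqrt(r^3/mu) = 2*pi*sqrt(4.8138815e+22 / 3.986e14)
T = 69049.2426 s = 1150.8207 min

1150.8207 minutes


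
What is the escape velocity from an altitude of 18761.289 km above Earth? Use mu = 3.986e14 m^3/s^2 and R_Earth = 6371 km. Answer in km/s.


r = 6371.0 + 18761.289 = 25132.2890 km = 2.5132289e+07 m
v_esc = sqrt(2*mu/r) = sqrt(2*3.986e14 / 2.5132289e+07)
v_esc = 5632.0645 m/s = 5.6321 km/s

5.6321 km/s


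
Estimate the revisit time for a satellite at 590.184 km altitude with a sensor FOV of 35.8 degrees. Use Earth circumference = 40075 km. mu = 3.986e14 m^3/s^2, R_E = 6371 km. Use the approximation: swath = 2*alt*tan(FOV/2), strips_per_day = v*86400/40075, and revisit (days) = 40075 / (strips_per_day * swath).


swath = 2*590.184*tan(0.3124139) = 381.2485 km
v = sqrt(mu/r) = 7567.0585 m/s = 7.5671 km/s
strips/day = v*86400/40075 = 7.5671*86400/40075 = 16.3143
coverage/day = strips * swath = 16.3143 * 381.2485 = 6219.7857 km
revisit = 40075 / 6219.7857 = 6.4431 days

6.4431 days


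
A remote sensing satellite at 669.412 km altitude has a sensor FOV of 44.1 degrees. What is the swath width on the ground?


FOV = 44.1 deg = 0.7696902 rad
swath = 2 * alt * tan(FOV/2) = 2 * 669.412 * tan(0.3848451)
swath = 2 * 669.412 * 0.4050417
swath = 542.2795 km

542.2795 km


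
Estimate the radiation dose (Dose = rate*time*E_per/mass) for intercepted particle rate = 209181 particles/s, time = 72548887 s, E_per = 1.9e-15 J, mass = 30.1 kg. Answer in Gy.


Total energy deposited = rate * time * E_per
  = 209181 * 72548887 * 1.9e-15 = 0.02883411 J
Dose = E_total / mass = 0.02883411 / 30.1
Dose = 9.5794394e-04 Gy

9.5794e-04 Gy


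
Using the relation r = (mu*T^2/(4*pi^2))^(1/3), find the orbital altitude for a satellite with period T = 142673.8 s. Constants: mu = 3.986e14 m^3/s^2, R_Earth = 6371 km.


T = 142673.8 s
r = (mu*T^2/(4*pi^2))^(1/3) = (3.986e14 * 142673.8^2 / (4*pi^2))^(1/3)
r = 5.9014039e+07 m = 59014.0388 km
alt = r - R_E = 59014.0388 - 6371 = 52643.0388 km

52643.0388 km


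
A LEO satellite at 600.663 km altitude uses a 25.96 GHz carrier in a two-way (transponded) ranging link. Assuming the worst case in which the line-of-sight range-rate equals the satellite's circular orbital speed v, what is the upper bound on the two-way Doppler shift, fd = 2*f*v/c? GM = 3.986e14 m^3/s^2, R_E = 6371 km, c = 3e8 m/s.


r = 6.971663e+06 m
v = sqrt(mu/r) = 7561.3694 m/s (worst-case radial velocity)
f = 25.96 GHz = 2.596e+10 Hz
fd = 2*f*v/c = 2*2.596e+10*7561.3694/3.0e+08
fd = 1.308621e+06 Hz

1.3086e+06 Hz


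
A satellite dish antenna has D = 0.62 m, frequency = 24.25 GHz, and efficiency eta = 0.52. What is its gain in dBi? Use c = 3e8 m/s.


lambda = c/f = 3e8 / 2.425e+10 = 0.01237113 m
G = eta*(pi*D/lambda)^2 = 0.52*(pi*0.62/0.01237113)^2
G = 12890.4312 (linear)
G = 10*log10(12890.4312) = 41.1027 dBi

41.1027 dBi


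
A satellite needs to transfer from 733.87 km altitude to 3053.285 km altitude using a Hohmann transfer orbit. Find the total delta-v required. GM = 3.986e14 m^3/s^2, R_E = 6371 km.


r1 = 7104.8700 km = 7.10487e+06 m
r2 = 9424.2850 km = 9.424285e+06 m
dv1 = sqrt(mu/r1)*(sqrt(2*r2/(r1+r2)) - 1) = 508.2735 m/s
dv2 = sqrt(mu/r2)*(1 - sqrt(2*r1/(r1+r2))) = 473.5308 m/s
total dv = |dv1| + |dv2| = 508.2735 + 473.5308 = 981.8043 m/s = 0.9818043 km/s

0.9818 km/s


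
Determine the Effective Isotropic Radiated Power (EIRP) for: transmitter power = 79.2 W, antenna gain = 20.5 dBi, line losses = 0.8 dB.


Pt = 79.2 W = 18.9873 dBW
EIRP = Pt_dBW + Gt - losses = 18.9873 + 20.5 - 0.8 = 38.6873 dBW

38.6873 dBW


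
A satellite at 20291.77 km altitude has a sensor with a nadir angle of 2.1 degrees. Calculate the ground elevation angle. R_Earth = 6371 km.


r = R_E + alt = 26662.7700 km
Law of sines in the satellite / Earth-center / ground-point triangle:
  sin(nadir)/R_E = sin(90 + el)/r  =>  cos(el) = (r/R_E)*sin(nadir)
cos(el) = (26662.7700 / 6371.0000) * sin(2.1 deg) = 0.1533547
el = arccos(0.1533547) = 81.1786 deg
(Earth-central angle = 90 - nadir - el = 6.7214 deg)

81.1786 degrees


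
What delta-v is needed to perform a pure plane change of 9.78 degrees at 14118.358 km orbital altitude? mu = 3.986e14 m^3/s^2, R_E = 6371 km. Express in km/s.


r = 20489.3580 km = 2.0489358e+07 m
V = sqrt(mu/r) = 4410.6690 m/s
di = 9.78 deg = 0.1706932 rad
dV = 2*V*sin(di/2) = 2*4410.6690*sin(0.0853466)
dV = 751.9576 m/s = 0.7519576 km/s

0.7520 km/s


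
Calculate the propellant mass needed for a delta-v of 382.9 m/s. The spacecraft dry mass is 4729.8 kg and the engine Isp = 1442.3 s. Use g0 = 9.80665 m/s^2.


ve = Isp * g0 = 1442.3 * 9.80665 = 14144.131295 m/s
mass ratio = exp(dv/ve) = exp(382.9/14144.131295) = 1.02744106
m_prop = m_dry * (mr - 1) = 4729.8 * (1.02744106 - 1)
m_prop = 129.7907 kg

129.7907 kg


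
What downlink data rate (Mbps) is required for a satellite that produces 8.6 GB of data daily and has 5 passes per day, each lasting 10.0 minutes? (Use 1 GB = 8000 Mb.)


total contact time = 5 * 10.0 * 60 = 3000.0000 s
data = 8.6 GB = 68800.0000 Mb
rate = 68800.0000 / 3000.0000 = 22.9333 Mbps

22.9333 Mbps


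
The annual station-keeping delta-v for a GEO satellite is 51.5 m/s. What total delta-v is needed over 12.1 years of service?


dV = rate * years = 51.5 * 12.1
dV = 623.1500 m/s

623.1500 m/s


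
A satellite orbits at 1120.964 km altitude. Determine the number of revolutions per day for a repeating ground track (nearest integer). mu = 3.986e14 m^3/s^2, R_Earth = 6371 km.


r = 7.491964e+06 m
T = 2*pi*sqrt(r^3/mu) = 6453.6401 s = 107.5607 min
revs/day = 1440 / 107.5607 = 13.3878
Rounded: 13 revolutions per day

13 revolutions per day


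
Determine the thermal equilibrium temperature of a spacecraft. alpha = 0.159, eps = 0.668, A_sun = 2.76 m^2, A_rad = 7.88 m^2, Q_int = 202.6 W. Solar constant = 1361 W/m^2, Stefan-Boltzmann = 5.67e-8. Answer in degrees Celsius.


Numerator = alpha*S*A_sun + Q_int = 0.159*1361*2.76 + 202.6 = 799.8612 W
Denominator = eps*sigma*A_rad = 0.668*5.67e-8*7.88 = 2.9845973e-07 W/K^4
T^4 = 2.6799637e+09 K^4
T = 227.5266 K = -45.6234 C

-45.6234 degrees Celsius


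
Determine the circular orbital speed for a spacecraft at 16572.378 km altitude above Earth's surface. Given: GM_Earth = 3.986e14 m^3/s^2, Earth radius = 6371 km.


r = R_E + alt = 6371.0 + 16572.378 = 22943.3780 km = 2.2943378e+07 m
v = sqrt(mu/r) = sqrt(3.986e14 / 2.2943378e+07) = 4168.1176 m/s = 4.1681 km/s

4.1681 km/s


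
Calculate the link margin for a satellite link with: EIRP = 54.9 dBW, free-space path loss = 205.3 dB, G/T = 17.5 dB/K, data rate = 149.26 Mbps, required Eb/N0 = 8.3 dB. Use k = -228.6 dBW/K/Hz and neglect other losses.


C/N0 = EIRP - FSPL + G/T - k = 54.9 - 205.3 + 17.5 - (-228.6)
C/N0 = 95.7000 dB-Hz
R_b = 149.26 Mbps = 1.4926e+08 bps -> 10*log10(R_b) = 81.7394 dB-Hz
Eb/N0 = C/N0 - 10*log10(R_b) = 95.7000 - 81.7394 = 13.9606 dB
Margin = Eb/N0 - Eb/N0_req = 13.9606 - 8.3 = 5.6606 dB (link closes)

5.6606 dB


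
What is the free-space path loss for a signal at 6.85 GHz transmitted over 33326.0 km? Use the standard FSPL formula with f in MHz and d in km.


f = 6.85 GHz = 6850.0000 MHz
d = 33326.0 km
FSPL = 32.44 + 20*log10(6850.0000) + 20*log10(33326.0)
FSPL = 32.44 + 76.7138 + 90.4557
FSPL = 199.6095 dB

199.6095 dB


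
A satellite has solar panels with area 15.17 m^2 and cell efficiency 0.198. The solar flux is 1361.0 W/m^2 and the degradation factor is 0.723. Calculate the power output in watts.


P = area * eta * S * degradation
P = 15.17 * 0.198 * 1361.0 * 0.723
P = 2955.6105 W

2955.6105 W


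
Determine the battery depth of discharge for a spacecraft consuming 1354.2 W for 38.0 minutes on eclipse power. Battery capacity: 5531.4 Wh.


E_used = P * t / 60 = 1354.2 * 38.0 / 60 = 857.6600 Wh
DOD = E_used / E_total * 100 = 857.6600 / 5531.4 * 100
DOD = 15.5053 %

15.5053 %


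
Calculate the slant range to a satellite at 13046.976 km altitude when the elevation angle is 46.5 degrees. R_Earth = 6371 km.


h = 13046.976 km, el = 46.5 deg
d = -R_E*sin(el) + sqrt((R_E*sin(el))^2 + 2*R_E*h + h^2)
d = -6371.0000*sin(0.8115781) + sqrt((6371.0000*0.7253744)^2 + 2*6371.0000*13046.976 + 13046.976^2)
d = 14294.9059 km

14294.9059 km


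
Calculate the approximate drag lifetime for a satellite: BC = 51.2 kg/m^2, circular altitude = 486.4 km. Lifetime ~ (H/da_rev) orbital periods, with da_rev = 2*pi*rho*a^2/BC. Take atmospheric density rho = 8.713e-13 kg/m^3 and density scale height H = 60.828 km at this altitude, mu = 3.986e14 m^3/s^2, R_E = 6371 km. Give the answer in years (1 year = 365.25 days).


a = R_E + alt = 6857.4000 km = 6.8574e+06 m
da_rev = 2*pi*rho*a^2/BC = 2*pi*8.713e-13*(6.8574e+06)^2/51.2 = 5.028015 m per revolution
N = H/da_rev = 60828.0000 m / 5.028015 m = 12097.8153 revolutions
P = 2*pi*sqrt(a^3/mu) = 5651.3271 s
lifetime = N*P = 12097.8153 * 5651.3271 = 6.8368712e+07 s = 791.3045 days
years = 791.3045 / 365.25 = 2.1665 years

2.1665 years


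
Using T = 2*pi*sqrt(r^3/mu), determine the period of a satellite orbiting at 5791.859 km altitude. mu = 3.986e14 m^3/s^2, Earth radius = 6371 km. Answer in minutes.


r = 12162.8590 km = 1.2162859e+07 m
T = 2*pi*sqrt(r^3/mu) = 2*pi*sqrt(1.7993142e+21 / 3.986e14)
T = 13349.4917 s = 222.4915 min

222.4915 minutes


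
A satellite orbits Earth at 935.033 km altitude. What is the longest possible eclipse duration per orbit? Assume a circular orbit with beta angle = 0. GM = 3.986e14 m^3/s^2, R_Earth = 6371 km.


r = 7306.0330 km
T = 103.5816 min
Eclipse fraction = arcsin(R_E/r)/pi = arcsin(6371.0000/7306.0330)/pi
= arcsin(0.8720191)/pi = 0.3371896
Eclipse duration = 0.3371896 * 103.5816 = 34.9266 min

34.9266 minutes


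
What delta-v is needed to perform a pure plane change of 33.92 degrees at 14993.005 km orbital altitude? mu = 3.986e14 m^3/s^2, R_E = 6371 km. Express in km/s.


r = 21364.0050 km = 2.1364005e+07 m
V = sqrt(mu/r) = 4319.4387 m/s
di = 33.92 deg = 0.5920157 rad
dV = 2*V*sin(di/2) = 2*4319.4387*sin(0.2960078)
dV = 2519.9951 m/s = 2.5200 km/s

2.5200 km/s


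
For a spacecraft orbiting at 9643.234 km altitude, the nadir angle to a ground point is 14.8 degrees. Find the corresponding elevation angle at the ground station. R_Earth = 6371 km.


r = R_E + alt = 16014.2340 km
Law of sines in the satellite / Earth-center / ground-point triangle:
  sin(nadir)/R_E = sin(90 + el)/r  =>  cos(el) = (r/R_E)*sin(nadir)
cos(el) = (16014.2340 / 6371.0000) * sin(14.8 deg) = 0.642092
el = arccos(0.642092) = 50.0520 deg
(Earth-central angle = 90 - nadir - el = 25.1480 deg)

50.0520 degrees


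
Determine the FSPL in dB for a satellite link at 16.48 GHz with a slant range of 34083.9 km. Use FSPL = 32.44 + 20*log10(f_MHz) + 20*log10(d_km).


f = 16.48 GHz = 16480.0000 MHz
d = 34083.9 km
FSPL = 32.44 + 20*log10(16480.0000) + 20*log10(34083.9)
FSPL = 32.44 + 84.3391 + 90.6510
FSPL = 207.4301 dB

207.4301 dB


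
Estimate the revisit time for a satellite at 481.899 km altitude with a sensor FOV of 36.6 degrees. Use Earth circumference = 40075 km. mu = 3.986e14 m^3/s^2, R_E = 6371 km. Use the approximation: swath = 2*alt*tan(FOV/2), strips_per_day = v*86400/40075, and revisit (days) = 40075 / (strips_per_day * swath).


swath = 2*481.899*tan(0.3193953) = 318.7457 km
v = sqrt(mu/r) = 7626.6090 m/s = 7.6266 km/s
strips/day = v*86400/40075 = 7.6266*86400/40075 = 16.4426
coverage/day = strips * swath = 16.4426 * 318.7457 = 5241.0228 km
revisit = 40075 / 5241.0228 = 7.6464 days

7.6464 days


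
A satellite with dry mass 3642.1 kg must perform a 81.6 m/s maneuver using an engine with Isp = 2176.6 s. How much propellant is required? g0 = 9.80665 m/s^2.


ve = Isp * g0 = 2176.6 * 9.80665 = 21345.154390 m/s
mass ratio = exp(dv/ve) = exp(81.6/21345.154390) = 1.00383020
m_prop = m_dry * (mr - 1) = 3642.1 * (1.00383020 - 1)
m_prop = 13.9500 kg

13.9500 kg


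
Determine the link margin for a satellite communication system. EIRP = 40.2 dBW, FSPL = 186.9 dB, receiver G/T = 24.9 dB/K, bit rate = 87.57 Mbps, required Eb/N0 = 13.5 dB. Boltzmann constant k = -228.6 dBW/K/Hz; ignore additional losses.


C/N0 = EIRP - FSPL + G/T - k = 40.2 - 186.9 + 24.9 - (-228.6)
C/N0 = 106.8000 dB-Hz
R_b = 87.57 Mbps = 8.757e+07 bps -> 10*log10(R_b) = 79.4236 dB-Hz
Eb/N0 = C/N0 - 10*log10(R_b) = 106.8000 - 79.4236 = 27.3764 dB
Margin = Eb/N0 - Eb/N0_req = 27.3764 - 13.5 = 13.8764 dB (link closes)

13.8764 dB


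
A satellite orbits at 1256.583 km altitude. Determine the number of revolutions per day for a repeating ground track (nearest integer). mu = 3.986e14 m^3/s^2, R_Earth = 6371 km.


r = 7.627583e+06 m
T = 2*pi*sqrt(r^3/mu) = 6629.6658 s = 110.4944 min
revs/day = 1440 / 110.4944 = 13.0323
Rounded: 13 revolutions per day

13 revolutions per day


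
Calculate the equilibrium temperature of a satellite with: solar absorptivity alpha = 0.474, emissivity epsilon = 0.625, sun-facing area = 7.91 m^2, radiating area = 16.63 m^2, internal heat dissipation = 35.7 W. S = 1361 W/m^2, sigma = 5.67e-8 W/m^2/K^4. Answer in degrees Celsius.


Numerator = alpha*S*A_sun + Q_int = 0.474*1361*7.91 + 35.7 = 5138.5517 W
Denominator = eps*sigma*A_rad = 0.625*5.67e-8*16.63 = 5.8932563e-07 W/K^4
T^4 = 8.719376e+09 K^4
T = 305.5775 K = 32.4275 C

32.4275 degrees Celsius


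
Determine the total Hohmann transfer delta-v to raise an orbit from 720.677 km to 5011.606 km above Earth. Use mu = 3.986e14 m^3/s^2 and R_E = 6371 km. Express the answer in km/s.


r1 = 7091.6770 km = 7.091677e+06 m
r2 = 11382.6060 km = 1.1382606e+07 m
dv1 = sqrt(mu/r1)*(sqrt(2*r2/(r1+r2)) - 1) = 825.2398 m/s
dv2 = sqrt(mu/r2)*(1 - sqrt(2*r1/(r1+r2))) = 732.5736 m/s
total dv = |dv1| + |dv2| = 825.2398 + 732.5736 = 1557.8134 m/s = 1.5578 km/s

1.5578 km/s


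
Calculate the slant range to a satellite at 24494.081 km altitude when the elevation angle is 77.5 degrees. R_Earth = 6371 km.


h = 24494.081 km, el = 77.5 deg
d = -R_E*sin(el) + sqrt((R_E*sin(el))^2 + 2*R_E*h + h^2)
d = -6371.0000*sin(1.3526) + sqrt((6371.0000*0.976296)^2 + 2*6371.0000*24494.081 + 24494.081^2)
d = 24614.2809 km

24614.2809 km


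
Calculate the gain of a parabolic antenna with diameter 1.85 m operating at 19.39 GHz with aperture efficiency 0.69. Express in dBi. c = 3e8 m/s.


lambda = c/f = 3e8 / 1.939e+10 = 0.01547189 m
G = eta*(pi*D/lambda)^2 = 0.69*(pi*1.85/0.01547189)^2
G = 97365.5680 (linear)
G = 10*log10(97365.5680) = 49.8841 dBi

49.8841 dBi


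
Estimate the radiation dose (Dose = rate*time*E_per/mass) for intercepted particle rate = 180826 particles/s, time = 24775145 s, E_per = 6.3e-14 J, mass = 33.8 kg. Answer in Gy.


Total energy deposited = rate * time * E_per
  = 180826 * 24775145 * 6.3e-14 = 0.2822394 J
Dose = E_total / mass = 0.2822394 / 33.8
Dose = 0.008350278 Gy

0.0084 Gy


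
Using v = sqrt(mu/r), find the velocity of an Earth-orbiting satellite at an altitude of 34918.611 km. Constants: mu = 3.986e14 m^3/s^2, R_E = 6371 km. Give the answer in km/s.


r = R_E + alt = 6371.0 + 34918.611 = 41289.6110 km = 4.1289611e+07 m
v = sqrt(mu/r) = sqrt(3.986e14 / 4.1289611e+07) = 3107.0501 m/s = 3.1071 km/s

3.1071 km/s


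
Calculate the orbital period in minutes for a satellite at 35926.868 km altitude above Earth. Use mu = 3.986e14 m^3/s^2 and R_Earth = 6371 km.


r = 42297.8680 km = 4.2297868e+07 m
T = 2*pi*sqrt(r^3/mu) = 2*pi*sqrt(7.5675523e+22 / 3.986e14)
T = 86574.2898 s = 1442.9048 min

1442.9048 minutes


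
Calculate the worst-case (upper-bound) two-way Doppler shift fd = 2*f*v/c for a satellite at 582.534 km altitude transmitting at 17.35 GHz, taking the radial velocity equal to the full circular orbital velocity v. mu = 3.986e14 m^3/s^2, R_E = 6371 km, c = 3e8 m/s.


r = 6.953534e+06 m
v = sqrt(mu/r) = 7571.2198 m/s (worst-case radial velocity)
f = 17.35 GHz = 1.735e+10 Hz
fd = 2*f*v/c = 2*1.735e+10*7571.2198/3.0e+08
fd = 875737.7600 Hz

875737.7600 Hz


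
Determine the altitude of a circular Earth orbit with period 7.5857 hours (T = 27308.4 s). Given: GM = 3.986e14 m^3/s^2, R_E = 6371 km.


T = 27308.4 s
r = (mu*T^2/(4*pi^2))^(1/3) = (3.986e14 * 27308.4^2 / (4*pi^2))^(1/3)
r = 1.9600028e+07 m = 19600.0279 km
alt = r - R_E = 19600.0279 - 6371 = 13229.0279 km

13229.0279 km


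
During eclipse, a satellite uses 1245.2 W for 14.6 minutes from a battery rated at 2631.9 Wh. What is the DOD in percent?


E_used = P * t / 60 = 1245.2 * 14.6 / 60 = 302.9987 Wh
DOD = E_used / E_total * 100 = 302.9987 / 2631.9 * 100
DOD = 11.5125 %

11.5125 %


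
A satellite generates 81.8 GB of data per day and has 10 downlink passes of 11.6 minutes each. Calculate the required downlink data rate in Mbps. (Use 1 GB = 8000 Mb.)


total contact time = 10 * 11.6 * 60 = 6960.0000 s
data = 81.8 GB = 654400.0000 Mb
rate = 654400.0000 / 6960.0000 = 94.0230 Mbps

94.0230 Mbps


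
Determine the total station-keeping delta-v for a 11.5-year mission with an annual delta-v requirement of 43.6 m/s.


dV = rate * years = 43.6 * 11.5
dV = 501.4000 m/s

501.4000 m/s


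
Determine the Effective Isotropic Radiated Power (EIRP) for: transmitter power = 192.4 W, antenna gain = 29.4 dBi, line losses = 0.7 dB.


Pt = 192.4 W = 22.8421 dBW
EIRP = Pt_dBW + Gt - losses = 22.8421 + 29.4 - 0.7 = 51.5421 dBW

51.5421 dBW


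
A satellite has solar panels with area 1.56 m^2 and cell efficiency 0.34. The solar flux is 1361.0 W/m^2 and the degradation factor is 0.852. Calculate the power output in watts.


P = area * eta * S * degradation
P = 1.56 * 0.34 * 1361.0 * 0.852
P = 615.0370 W

615.0370 W


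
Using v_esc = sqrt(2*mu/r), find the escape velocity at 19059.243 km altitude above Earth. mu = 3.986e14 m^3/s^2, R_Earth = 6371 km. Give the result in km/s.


r = 6371.0 + 19059.243 = 25430.2430 km = 2.5430243e+07 m
v_esc = sqrt(2*mu/r) = sqrt(2*3.986e14 / 2.5430243e+07)
v_esc = 5598.9732 m/s = 5.5990 km/s

5.5990 km/s


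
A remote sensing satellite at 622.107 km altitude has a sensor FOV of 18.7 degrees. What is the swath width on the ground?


FOV = 18.7 deg = 0.3263766 rad
swath = 2 * alt * tan(FOV/2) = 2 * 622.107 * tan(0.1631883)
swath = 2 * 622.107 * 0.1646525
swath = 204.8629 km

204.8629 km


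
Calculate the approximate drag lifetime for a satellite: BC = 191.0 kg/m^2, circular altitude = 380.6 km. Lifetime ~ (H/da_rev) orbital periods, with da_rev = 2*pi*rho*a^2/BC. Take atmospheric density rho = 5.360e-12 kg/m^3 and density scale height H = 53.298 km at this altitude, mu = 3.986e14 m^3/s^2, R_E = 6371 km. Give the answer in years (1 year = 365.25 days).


a = R_E + alt = 6751.6000 km = 6.7516e+06 m
da_rev = 2*pi*rho*a^2/BC = 2*pi*5.360e-12*(6.7516e+06)^2/191.0 = 8.037569 m per revolution
N = H/da_rev = 53298.0000 m / 8.037569 m = 6631.1097 revolutions
P = 2*pi*sqrt(a^3/mu) = 5521.0449 s
lifetime = N*P = 6631.1097 * 5521.0449 = 3.6610654e+07 s = 423.7344 days
years = 423.7344 / 365.25 = 1.1601 years

1.1601 years


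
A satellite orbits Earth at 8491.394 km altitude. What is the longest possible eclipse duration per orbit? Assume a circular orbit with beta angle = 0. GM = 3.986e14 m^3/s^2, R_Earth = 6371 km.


r = 14862.3940 km
T = 300.5337 min
Eclipse fraction = arcsin(R_E/r)/pi = arcsin(6371.0000/14862.3940)/pi
= arcsin(0.4286658)/pi = 0.1410162
Eclipse duration = 0.1410162 * 300.5337 = 42.3801 min

42.3801 minutes


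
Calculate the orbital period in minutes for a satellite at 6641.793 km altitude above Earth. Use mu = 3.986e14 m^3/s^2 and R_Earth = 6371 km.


r = 13012.7930 km = 1.3012793e+07 m
T = 2*pi*sqrt(r^3/mu) = 2*pi*sqrt(2.2034924e+21 / 3.986e14)
T = 14772.9424 s = 246.2157 min

246.2157 minutes


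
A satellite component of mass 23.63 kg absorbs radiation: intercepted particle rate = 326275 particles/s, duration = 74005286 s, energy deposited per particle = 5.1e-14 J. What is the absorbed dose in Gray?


Total energy deposited = rate * time * E_per
  = 326275 * 74005286 * 5.1e-14 = 1.2314 J
Dose = E_total / mass = 1.2314 / 23.63
Dose = 0.05211383 Gy

0.0521 Gy


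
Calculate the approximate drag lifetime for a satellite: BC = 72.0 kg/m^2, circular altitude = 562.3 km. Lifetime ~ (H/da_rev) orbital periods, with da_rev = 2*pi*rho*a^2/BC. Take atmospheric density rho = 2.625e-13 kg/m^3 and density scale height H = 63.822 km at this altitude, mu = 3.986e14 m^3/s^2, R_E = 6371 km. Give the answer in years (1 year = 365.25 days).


a = R_E + alt = 6933.3000 km = 6.9333e+06 m
da_rev = 2*pi*rho*a^2/BC = 2*pi*2.625e-13*(6.9333e+06)^2/72.0 = 1.101176 m per revolution
N = H/da_rev = 63822.0000 m / 1.101176 m = 57958.0474 revolutions
P = 2*pi*sqrt(a^3/mu) = 5745.4124 s
lifetime = N*P = 57958.0474 * 5745.4124 = 3.3299289e+08 s = 3854.0843 days
years = 3854.0843 / 365.25 = 10.5519 years

10.5519 years


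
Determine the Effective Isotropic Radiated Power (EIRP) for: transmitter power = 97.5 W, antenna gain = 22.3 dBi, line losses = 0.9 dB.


Pt = 97.5 W = 19.8900 dBW
EIRP = Pt_dBW + Gt - losses = 19.8900 + 22.3 - 0.9 = 41.2900 dBW

41.2900 dBW


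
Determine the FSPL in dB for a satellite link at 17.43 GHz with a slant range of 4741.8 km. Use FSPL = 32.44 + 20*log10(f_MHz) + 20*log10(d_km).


f = 17.43 GHz = 17430.0000 MHz
d = 4741.8 km
FSPL = 32.44 + 20*log10(17430.0000) + 20*log10(4741.8)
FSPL = 32.44 + 84.8259 + 73.5189
FSPL = 190.7848 dB

190.7848 dB


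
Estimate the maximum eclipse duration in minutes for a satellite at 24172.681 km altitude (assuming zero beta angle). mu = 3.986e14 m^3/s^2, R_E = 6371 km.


r = 30543.6810 km
T = 885.4051 min
Eclipse fraction = arcsin(R_E/r)/pi = arcsin(6371.0000/30543.6810)/pi
= arcsin(0.2085865)/pi = 0.06688629
Eclipse duration = 0.06688629 * 885.4051 = 59.2215 min

59.2215 minutes


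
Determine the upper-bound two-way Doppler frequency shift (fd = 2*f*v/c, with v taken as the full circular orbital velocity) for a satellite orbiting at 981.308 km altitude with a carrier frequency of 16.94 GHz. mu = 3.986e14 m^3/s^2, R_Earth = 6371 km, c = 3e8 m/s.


r = 7.352308e+06 m
v = sqrt(mu/r) = 7363.0339 m/s (worst-case radial velocity)
f = 16.94 GHz = 1.694e+10 Hz
fd = 2*f*v/c = 2*1.694e+10*7363.0339/3.0e+08
fd = 831531.9640 Hz

831531.9640 Hz


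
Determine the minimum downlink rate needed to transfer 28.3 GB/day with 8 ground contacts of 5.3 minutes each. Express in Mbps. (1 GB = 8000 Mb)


total contact time = 8 * 5.3 * 60 = 2544.0000 s
data = 28.3 GB = 226400.0000 Mb
rate = 226400.0000 / 2544.0000 = 88.9937 Mbps

88.9937 Mbps


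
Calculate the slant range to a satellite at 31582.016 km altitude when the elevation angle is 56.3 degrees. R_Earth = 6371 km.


h = 31582.016 km, el = 56.3 deg
d = -R_E*sin(el) + sqrt((R_E*sin(el))^2 + 2*R_E*h + h^2)
d = -6371.0000*sin(0.9826204) + sqrt((6371.0000*0.8319541)^2 + 2*6371.0000*31582.016 + 31582.016^2)
d = 32487.6582 km

32487.6582 km


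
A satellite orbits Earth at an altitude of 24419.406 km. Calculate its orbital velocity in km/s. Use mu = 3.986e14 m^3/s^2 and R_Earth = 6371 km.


r = R_E + alt = 6371.0 + 24419.406 = 30790.4060 km = 3.0790406e+07 m
v = sqrt(mu/r) = sqrt(3.986e14 / 3.0790406e+07) = 3597.9982 m/s = 3.5980 km/s

3.5980 km/s


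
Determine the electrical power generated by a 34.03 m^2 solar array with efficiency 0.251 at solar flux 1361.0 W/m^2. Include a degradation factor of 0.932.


P = area * eta * S * degradation
P = 34.03 * 0.251 * 1361.0 * 0.932
P = 10834.5208 W

10834.5208 W


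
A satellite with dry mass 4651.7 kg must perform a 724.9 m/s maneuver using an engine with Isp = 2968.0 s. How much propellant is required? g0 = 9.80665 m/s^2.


ve = Isp * g0 = 2968.0 * 9.80665 = 29106.137200 m/s
mass ratio = exp(dv/ve) = exp(724.9/29106.137200) = 1.02521813
m_prop = m_dry * (mr - 1) = 4651.7 * (1.02521813 - 1)
m_prop = 117.3072 kg

117.3072 kg


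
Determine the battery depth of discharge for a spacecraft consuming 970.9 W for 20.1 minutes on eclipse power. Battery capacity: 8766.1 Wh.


E_used = P * t / 60 = 970.9 * 20.1 / 60 = 325.2515 Wh
DOD = E_used / E_total * 100 = 325.2515 / 8766.1 * 100
DOD = 3.7103 %

3.7103 %


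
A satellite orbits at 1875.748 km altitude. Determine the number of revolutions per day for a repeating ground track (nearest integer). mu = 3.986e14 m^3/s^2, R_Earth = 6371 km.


r = 8.246748e+06 m
T = 2*pi*sqrt(r^3/mu) = 7453.0718 s = 124.2179 min
revs/day = 1440 / 124.2179 = 11.5925
Rounded: 12 revolutions per day

12 revolutions per day


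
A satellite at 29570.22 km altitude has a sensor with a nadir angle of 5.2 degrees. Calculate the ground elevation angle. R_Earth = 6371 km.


r = R_E + alt = 35941.2200 km
Law of sines in the satellite / Earth-center / ground-point triangle:
  sin(nadir)/R_E = sin(90 + el)/r  =>  cos(el) = (r/R_E)*sin(nadir)
cos(el) = (35941.2200 / 6371.0000) * sin(5.2 deg) = 0.5112927
el = arccos(0.5112927) = 59.2500 deg
(Earth-central angle = 90 - nadir - el = 25.5500 deg)

59.2500 degrees


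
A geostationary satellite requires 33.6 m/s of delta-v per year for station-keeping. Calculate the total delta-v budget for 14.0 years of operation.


dV = rate * years = 33.6 * 14.0
dV = 470.4000 m/s

470.4000 m/s


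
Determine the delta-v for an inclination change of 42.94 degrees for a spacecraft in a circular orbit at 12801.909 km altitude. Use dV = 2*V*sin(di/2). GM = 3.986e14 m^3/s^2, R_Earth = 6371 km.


r = 19172.9090 km = 1.9172909e+07 m
V = sqrt(mu/r) = 4559.5779 m/s
di = 42.94 deg = 0.7494444 rad
dV = 2*V*sin(di/2) = 2*4559.5779*sin(0.3747222)
dV = 3337.7388 m/s = 3.3377 km/s

3.3377 km/s


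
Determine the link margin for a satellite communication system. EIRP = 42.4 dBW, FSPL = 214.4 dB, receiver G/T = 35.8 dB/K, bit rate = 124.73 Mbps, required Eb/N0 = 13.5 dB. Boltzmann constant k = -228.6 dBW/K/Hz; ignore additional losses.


C/N0 = EIRP - FSPL + G/T - k = 42.4 - 214.4 + 35.8 - (-228.6)
C/N0 = 92.4000 dB-Hz
R_b = 124.73 Mbps = 1.2473e+08 bps -> 10*log10(R_b) = 80.9597 dB-Hz
Eb/N0 = C/N0 - 10*log10(R_b) = 92.4000 - 80.9597 = 11.4403 dB
Margin = Eb/N0 - Eb/N0_req = 11.4403 - 13.5 = -2.0597 dB (negative margin: link does not close)

-2.0597 dB


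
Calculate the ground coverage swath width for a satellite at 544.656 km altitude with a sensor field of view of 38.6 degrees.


FOV = 38.6 deg = 0.6736971 rad
swath = 2 * alt * tan(FOV/2) = 2 * 544.656 * tan(0.3368485)
swath = 2 * 544.656 * 0.350195
swath = 381.4716 km

381.4716 km


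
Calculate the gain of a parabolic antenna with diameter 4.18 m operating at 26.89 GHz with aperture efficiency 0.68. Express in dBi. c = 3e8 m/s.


lambda = c/f = 3e8 / 2.689e+10 = 0.01115656 m
G = eta*(pi*D/lambda)^2 = 0.68*(pi*4.18/0.01115656)^2
G = 942107.1865 (linear)
G = 10*log10(942107.1865) = 59.7410 dBi

59.7410 dBi


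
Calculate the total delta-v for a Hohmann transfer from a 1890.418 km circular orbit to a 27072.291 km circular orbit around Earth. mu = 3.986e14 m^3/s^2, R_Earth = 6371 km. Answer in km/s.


r1 = 8261.4180 km = 8.261418e+06 m
r2 = 33443.2910 km = 3.3443291e+07 m
dv1 = sqrt(mu/r1)*(sqrt(2*r2/(r1+r2)) - 1) = 1850.5650 m/s
dv2 = sqrt(mu/r2)*(1 - sqrt(2*r1/(r1+r2))) = 1279.3238 m/s
total dv = |dv1| + |dv2| = 1850.5650 + 1279.3238 = 3129.8888 m/s = 3.1299 km/s

3.1299 km/s


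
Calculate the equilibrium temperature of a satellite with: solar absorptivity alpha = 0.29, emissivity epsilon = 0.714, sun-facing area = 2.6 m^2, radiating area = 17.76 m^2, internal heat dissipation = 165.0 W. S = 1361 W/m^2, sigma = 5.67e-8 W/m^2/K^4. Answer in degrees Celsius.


Numerator = alpha*S*A_sun + Q_int = 0.29*1361*2.6 + 165.0 = 1191.1940 W
Denominator = eps*sigma*A_rad = 0.714*5.67e-8*17.76 = 7.1899229e-07 W/K^4
T^4 = 1.6567549e+09 K^4
T = 201.7505 K = -71.3995 C

-71.3995 degrees Celsius


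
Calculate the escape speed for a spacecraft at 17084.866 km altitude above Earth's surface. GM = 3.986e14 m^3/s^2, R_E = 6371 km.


r = 6371.0 + 17084.866 = 23455.8660 km = 2.3455866e+07 m
v_esc = sqrt(2*mu/r) = sqrt(2*3.986e14 / 2.3455866e+07)
v_esc = 5829.8571 m/s = 5.8299 km/s

5.8299 km/s


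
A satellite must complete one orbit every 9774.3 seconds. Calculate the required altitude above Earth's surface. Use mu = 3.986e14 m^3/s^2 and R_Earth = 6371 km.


T = 9774.3 s
r = (mu*T^2/(4*pi^2))^(1/3) = (3.986e14 * 9774.3^2 / (4*pi^2))^(1/3)
r = 9.8805919e+06 m = 9880.5919 km
alt = r - R_E = 9880.5919 - 6371 = 3509.5919 km

3509.5919 km


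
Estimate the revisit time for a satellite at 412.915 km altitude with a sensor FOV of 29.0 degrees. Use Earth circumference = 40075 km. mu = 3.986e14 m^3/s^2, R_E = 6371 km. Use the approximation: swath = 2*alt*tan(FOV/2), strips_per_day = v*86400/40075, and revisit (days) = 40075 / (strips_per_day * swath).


swath = 2*412.915*tan(0.2530727) = 213.5742 km
v = sqrt(mu/r) = 7665.2875 m/s = 7.6653 km/s
strips/day = v*86400/40075 = 7.6653*86400/40075 = 16.5260
coverage/day = strips * swath = 16.5260 * 213.5742 = 3529.5340 km
revisit = 40075 / 3529.5340 = 11.3542 days

11.3542 days


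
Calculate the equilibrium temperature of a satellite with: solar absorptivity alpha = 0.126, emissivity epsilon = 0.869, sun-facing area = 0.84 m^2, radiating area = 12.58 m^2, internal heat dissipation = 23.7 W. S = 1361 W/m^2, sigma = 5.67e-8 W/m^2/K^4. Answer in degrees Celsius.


Numerator = alpha*S*A_sun + Q_int = 0.126*1361*0.84 + 23.7 = 167.7482 W
Denominator = eps*sigma*A_rad = 0.869*5.67e-8*12.58 = 6.1984553e-07 W/K^4
T^4 = 2.706291e+08 K^4
T = 128.2607 K = -144.8893 C

-144.8893 degrees Celsius


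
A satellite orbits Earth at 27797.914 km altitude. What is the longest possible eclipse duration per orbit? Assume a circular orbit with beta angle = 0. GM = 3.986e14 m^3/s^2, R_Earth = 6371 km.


r = 34168.9140 km
T = 1047.6271 min
Eclipse fraction = arcsin(R_E/r)/pi = arcsin(6371.0000/34168.9140)/pi
= arcsin(0.186456)/pi = 0.05970019
Eclipse duration = 0.05970019 * 1047.6271 = 62.5435 min

62.5435 minutes


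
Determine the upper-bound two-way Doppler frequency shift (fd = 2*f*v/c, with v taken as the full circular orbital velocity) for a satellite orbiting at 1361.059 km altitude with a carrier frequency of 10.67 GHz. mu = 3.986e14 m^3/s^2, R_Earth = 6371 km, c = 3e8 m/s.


r = 7.732059e+06 m
v = sqrt(mu/r) = 7179.9442 m/s (worst-case radial velocity)
f = 10.67 GHz = 1.067e+10 Hz
fd = 2*f*v/c = 2*1.067e+10*7179.9442/3.0e+08
fd = 510733.3623 Hz

510733.3623 Hz


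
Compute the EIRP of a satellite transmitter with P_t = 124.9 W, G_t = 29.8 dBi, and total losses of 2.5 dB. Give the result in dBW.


Pt = 124.9 W = 20.9656 dBW
EIRP = Pt_dBW + Gt - losses = 20.9656 + 29.8 - 2.5 = 48.2656 dBW

48.2656 dBW


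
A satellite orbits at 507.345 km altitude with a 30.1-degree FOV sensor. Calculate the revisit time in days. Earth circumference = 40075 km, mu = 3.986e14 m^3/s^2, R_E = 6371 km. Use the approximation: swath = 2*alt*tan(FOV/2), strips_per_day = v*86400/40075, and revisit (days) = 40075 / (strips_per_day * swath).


swath = 2*507.345*tan(0.2626721) = 272.8346 km
v = sqrt(mu/r) = 7612.4889 m/s = 7.6125 km/s
strips/day = v*86400/40075 = 7.6125*86400/40075 = 16.4122
coverage/day = strips * swath = 16.4122 * 272.8346 = 4477.8176 km
revisit = 40075 / 4477.8176 = 8.9497 days

8.9497 days


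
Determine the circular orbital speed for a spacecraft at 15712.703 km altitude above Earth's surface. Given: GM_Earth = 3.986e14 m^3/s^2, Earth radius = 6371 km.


r = R_E + alt = 6371.0 + 15712.703 = 22083.7030 km = 2.2083703e+07 m
v = sqrt(mu/r) = sqrt(3.986e14 / 2.2083703e+07) = 4248.4714 m/s = 4.2485 km/s

4.2485 km/s


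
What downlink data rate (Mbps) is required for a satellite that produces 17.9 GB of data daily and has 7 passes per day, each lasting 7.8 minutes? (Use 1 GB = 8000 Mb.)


total contact time = 7 * 7.8 * 60 = 3276.0000 s
data = 17.9 GB = 143200.0000 Mb
rate = 143200.0000 / 3276.0000 = 43.7118 Mbps

43.7118 Mbps
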